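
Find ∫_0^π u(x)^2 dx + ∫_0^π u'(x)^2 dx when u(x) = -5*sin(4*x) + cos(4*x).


||u||_{H^1(0,π)}^2 = 221*π

u'(x) = -4*sin(4*x) - 20*cos(4*x).
Expand u² and (u')² and integrate term by term on (0, π), using: for integers n ≥ 1, ∫_0^π sin²(nx) dx = ∫_0^π cos²(nx) dx = π/2; for n ≠ n', ∫_0^π sin(nx)sin(n'x) dx = ∫_0^π cos(nx)cos(n'x) dx = 0; and by product-to-sum, ∫_0^π sin(nx)cos(n'x) dx = ½∫_0^π [sin((n+n')x) + sin((n−n')x)] dx, which is 0 when n+n' is even and 2n/(n²−n'²) when n+n' is odd (it need not vanish on (0, π)).
  u² squared terms: (-5)²·∫sin(4x)² dx = 25·π/2 = 25*π/2;  (1)²·∫cos(4x)² dx = 1·π/2 = π/2.
  u² cross terms: 2·(-5)·(1)·∫sin(4x)·cos(4x) dx = -10·(0) = 0.
  So ∫_0^π u² dx = 25*π/2 + π/2 + 0 = 13*π.
  (u')² squared terms: (-20)²·∫cos(4x)² dx = 400·π/2 = 200*π;  (-4)²·∫sin(4x)² dx = 16·π/2 = 8*π.
  (u')² cross terms: 2·(-20)·(-4)·∫cos(4x)·sin(4x) dx = 160·(0) = 0.
  So ∫_0^π (u')² dx = 200*π + 8*π + 0 = 208*π.
||u||_{H^1}^2 = (13*π) + (208*π) = 221*π.


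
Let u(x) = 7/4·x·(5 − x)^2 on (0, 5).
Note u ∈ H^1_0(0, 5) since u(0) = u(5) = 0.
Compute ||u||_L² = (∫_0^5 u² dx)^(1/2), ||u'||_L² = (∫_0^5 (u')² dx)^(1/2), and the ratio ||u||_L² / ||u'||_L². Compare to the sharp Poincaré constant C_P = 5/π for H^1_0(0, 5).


||u||_L² / ||u'||_L² = 5*sqrt(14)/14 < C_P = 5/π.

u(x) = 7/4·x·(5 − x)^2, so u'(x) = 21*x^2/4 - 35*x + 175/4.
u(x) = 7/4·x·(5 − x)^2 vanishes at x = 0 and x = 5, so u ∈ H^1_0(0, 5). Differentiate via the product rule and integrate the resulting polynomials term by term.
  ∫_0^5 u² dx = ∫_0^5 (49*x^6/16 - 245*x^5/4 + 3675*x^4/8 - 6125*x^3/4 + 30625*x^2/16) dx. Term by term:
    ∫_0^5 49*x^6/16 dx = 546875/16;  ∫_0^5 -245*x^5/4 dx = -3828125/24;  ∫_0^5 3675*x^4/8 dx = 2296875/8;
    ∫_0^5 -6125*x^3/4 dx = -3828125/16;  ∫_0^5 30625*x^2/16 dx = 3828125/48.
  Sum: 546875/16 − 3828125/24 + 2296875/8 − 3828125/16 + 3828125/48 = 109375/48.
  ∫_0^5 (u')² dx = ∫_0^5 (441*x^4/16 - 735*x^3/2 + 13475*x^2/8 - 6125*x/2 + 30625/16) dx. Term by term:
    ∫_0^5 441*x^4/16 dx = 275625/16;  ∫_0^5 -735*x^3/2 dx = -459375/8;  ∫_0^5 13475*x^2/8 dx = 1684375/24;
    ∫_0^5 -6125*x/2 dx = -153125/4;  ∫_0^5 30625/16 dx = 153125/16.
  Sum: 275625/16 − 459375/8 + 1684375/24 − 153125/4 + 153125/16 = 30625/24.
∫_0^5 u² dx = 109375/48, so ||u||_L² = 125*sqrt(21)/12.
∫_0^5 (u')² dx = 30625/24, so ||u'||_L² = 175*sqrt(6)/12.
Ratio ||u||_L² / ||u'||_L² = 5*sqrt(14)/14.
Sharp Poincaré constant on H^1_0(0, 5) is C_P = L/π = 5/π, achieved by sin(π/5·x).
A polynomial bump cannot attain the sharp Poincaré constant (only the first sine eigenfunction does), so the ratio is strictly less than C_P, consistent with ||u||_L² ≤ C_P ||u'||_L².


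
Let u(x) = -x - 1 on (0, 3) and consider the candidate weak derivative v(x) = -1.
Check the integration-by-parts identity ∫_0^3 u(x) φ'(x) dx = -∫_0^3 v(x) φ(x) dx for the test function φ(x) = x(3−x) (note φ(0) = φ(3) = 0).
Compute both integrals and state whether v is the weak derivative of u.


LHS = 9/2, RHS = 9/2. Yes, v = u' weakly.

u(x) = -x - 1, classical derivative u'(x) = -1.
φ(x) = x(3−x), so φ'(x) = 3 - 2*x.
Note φ(0) = φ(3) = 0, so the boundary term u·φ vanishes.
LHS = ∫_0^3 u(x) φ'(x) dx = ∫_0^3 (2*x^2 - x - 3) dx. Term by term:
  ∫_0^3 2*x^2 dx = 18;  ∫_0^3 -x dx = -9/2;  ∫_0^3 -3 dx = -9.
Sum: 18 − 9/2 − 9 = 9/2.
So LHS = 9/2.
∫_0^3 v(x) φ(x) dx = ∫_0^3 (x^2 - 3*x) dx. Term by term:
  ∫_0^3 x^2 dx = 9;  ∫_0^3 -3*x dx = -27/2.
Sum: 9 − 27/2 = -9/2.
So RHS = -∫_0^3 v(x) φ(x) dx = 9/2.
LHS = RHS, so the identity holds for this test φ.
Moreover u is smooth here and v(x) = u'(x) = -1 pointwise, so the identity holds for every test function. Hence v is the weak derivative of u.


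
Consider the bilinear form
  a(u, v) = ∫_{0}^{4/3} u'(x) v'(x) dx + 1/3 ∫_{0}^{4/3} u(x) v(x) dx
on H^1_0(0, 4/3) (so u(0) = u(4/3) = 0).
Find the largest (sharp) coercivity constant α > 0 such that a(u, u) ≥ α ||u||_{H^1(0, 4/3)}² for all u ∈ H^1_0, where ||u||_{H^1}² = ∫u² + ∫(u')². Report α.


α = (16 + 27*π^2)/(3*(16 + 9*π^2))

Coercivity of a(·,·) on H^1_0(0, 4/3) means a(u, u) ≥ α ||u||_{H^1}² for every u ∈ H^1_0.
The interval has length L = 4/3, and Poincaré/coercivity depend only on L. Here a(u, u) = ∫(u')² + (1/3)·∫u².
Here 0 < c = 1/3 < 1. The condition a(u,u) ≥ α||u||_{H^1}² reads (1−α)∫(u')² ≥ (α−c)∫u². Any admissible α is ≤ 1 (rapidly oscillating u have ∫u²/∫(u')² → 0), and α = 1 would force 0 ≥ (1−c)∫u², impossible since c < 1; so 1−α > 0. By the sharp Poincaré inequality on H^1_0 of an interval of length L, ∫(u')² ≥ (π/L)²∫u² with equality for the first sine mode sin(π(x−x₀)/L) (x₀ the left endpoint), so the inequality holds for all u iff (1−α)(π/L)² ≥ α − c, i.e. α ≤ ((π/L)² + c)/((π/L)² + 1) = (1 + c(L/π)²)/(1 + (L/π)²). With (π/L)² = 9*π^2/16 and c = 1/3, the largest admissible constant is α = ((π/L)² + c)/((π/L)² + 1).
Simplifying, α = (16 + 27*π^2)/(3*(16 + 9*π^2)).


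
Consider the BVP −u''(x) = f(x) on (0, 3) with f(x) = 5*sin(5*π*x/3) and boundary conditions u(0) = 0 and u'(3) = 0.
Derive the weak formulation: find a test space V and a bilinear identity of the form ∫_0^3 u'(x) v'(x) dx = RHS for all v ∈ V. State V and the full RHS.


V = {v ∈ H^1(0, 3) : v(0) = 0} (test functions vanish at x = 0 where u is specified); weak form: ∫_0^3 u'v' dx = ∫_0^3 (5*sin(5*π*x/3)) v dx for all v ∈ V.

Multiply both sides by a test function v and integrate from 0 to 3:
  ∫_0^3 −u''(x) v(x) dx = ∫_0^3 f(x) v(x) dx.
Integrate the LHS by parts once:
  ∫_0^3 −u'' v dx = −[u'(x) v(x)]_0^3 + ∫_0^3 u'(x) v'(x) dx.
Thus ∫_0^3 u'(x) v'(x) dx = ∫_0^3 f(x) v(x) dx + [u'(x) v(x)]_0^3.
Choose V so that boundary terms are either known or forced to vanish.
Mixed BC: u(0) = 0 (Dirichlet) and u'(3) = 0 (Neumann). Define V = {v ∈ H^1(0, 3) : v(0) = 0}. Then [u' v]_0^3 = u'(3)·v(3) − u'(0)·0 = 0.
Weak formulation: find u (satisfying any essential BC) such that ∫_0^3 u'(x) v'(x) dx = ∫_0^3 f v dx for all v ∈ V (Dirichlet at 0 absorbed into V; the Neumann datum at x = 3 is zero, so no boundary term remains).
Substituting f(x) = 5*sin(5*π*x/3), the right-hand side is ∫_0^3 (5*sin(5*π*x/3)) v dx.


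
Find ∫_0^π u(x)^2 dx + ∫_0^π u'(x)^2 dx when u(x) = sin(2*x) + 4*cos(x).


||u||_{H^1(0,π)}^2 = 64/3 + 37*π/2

u'(x) = -4*sin(x) + 2*cos(2*x).
Expand u² and (u')² and integrate term by term on (0, π), using: for integers n ≥ 1, ∫_0^π sin²(nx) dx = ∫_0^π cos²(nx) dx = π/2; for n ≠ n', ∫_0^π sin(nx)sin(n'x) dx = ∫_0^π cos(nx)cos(n'x) dx = 0; and by product-to-sum, ∫_0^π sin(nx)cos(n'x) dx = ½∫_0^π [sin((n+n')x) + sin((n−n')x)] dx, which is 0 when n+n' is even and 2n/(n²−n'²) when n+n' is odd (it need not vanish on (0, π)).
  u² squared terms: (4)²·∫cos(x)² dx = 16·π/2 = 8*π;  (1)²·∫sin(2x)² dx = 1·π/2 = π/2.
  u² cross terms: 2·(4)·(1)·∫cos(x)·sin(2x) dx = 8·(4/3) = 32/3.
  So ∫_0^π u² dx = 8*π + π/2 + 32/3 = 32/3 + 17*π/2.
  (u')² squared terms: (-4)²·∫sin(x)² dx = 16·π/2 = 8*π;  (2)²·∫cos(2x)² dx = 4·π/2 = 2*π.
  (u')² cross terms: 2·(-4)·(2)·∫sin(x)·cos(2x) dx = -16·(-2/3) = 32/3.
  So ∫_0^π (u')² dx = 8*π + 2*π + 32/3 = 32/3 + 10*π.
||u||_{H^1}^2 = (32/3 + 17*π/2) + (32/3 + 10*π) = 64/3 + 37*π/2.


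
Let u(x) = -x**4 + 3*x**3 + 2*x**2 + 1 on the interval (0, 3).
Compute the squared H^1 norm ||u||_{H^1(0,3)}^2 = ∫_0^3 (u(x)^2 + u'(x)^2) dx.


||u||_{H^1}^2 = 15567/20

The H^1 norm (squared) on an interval (0, L) is
  ||u||_{H^1}^2 = ∫_0^L u(x)^2 dx + ∫_0^L u'(x)^2 dx.
Compute u'(x) = -4*x**3 + 9*x**2 + 4*x.
Then u(x)^2 = x**8 - 6*x**7 + 5*x**6 + 12*x**5 + 2*x**4 + 6*x**3 + 4*x**2 + 1 and u'(x)^2 = 16*x**6 - 72*x**5 + 49*x**4 + 72*x**3 + 16*x**2.
Integrate each monomial from 0 to 3 using ∫_0^3 c·x^n dx = c·3^(n+1)/(n+1):
  ∫_0^3 u(x)^2 dx = ∫_0^3 (x^8 - 6*x^7 + 5*x^6 + 12*x^5 + 2*x^4 + 6*x^3 + 4*x^2 + 1) dx. Term by term:
    ∫_0^3 x^8 dx = 2187;  ∫_0^3 -6*x^7 dx = -19683/4;  ∫_0^3 5*x^6 dx = 10935/7;
    ∫_0^3 12*x^5 dx = 1458;  ∫_0^3 2*x^4 dx = 486/5;  ∫_0^3 6*x^3 dx = 243/2;
    ∫_0^3 4*x^2 dx = 36;  ∫_0^3 1 dx = 3.
  Sum: 2187 − 19683/4 + 10935/7 + 1458 + 486/5 + 243/2 + 36 + 3 = 76173/140.
  ∫_0^3 u'(x)^2 dx = ∫_0^3 (16*x^6 - 72*x^5 + 49*x^4 + 72*x^3 + 16*x^2) dx. Term by term:
    ∫_0^3 16*x^6 dx = 34992/7;  ∫_0^3 -72*x^5 dx = -8748;  ∫_0^3 49*x^4 dx = 11907/5;
    ∫_0^3 72*x^3 dx = 1458;  ∫_0^3 16*x^2 dx = 144.
  Sum: 34992/7 − 8748 + 11907/5 + 1458 + 144 = 8199/35.
Adding: ||u||_{H^1}^2 = 76173/140 + 8199/35 = 15567/20.


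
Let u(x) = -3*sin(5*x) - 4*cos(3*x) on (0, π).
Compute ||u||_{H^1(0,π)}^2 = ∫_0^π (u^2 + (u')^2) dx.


||u||_{H^1(0,π)}^2 = 197*π

u'(x) = 12*sin(3*x) - 15*cos(5*x).
Expand u² and (u')² and integrate term by term on (0, π), using: for integers n ≥ 1, ∫_0^π sin²(nx) dx = ∫_0^π cos²(nx) dx = π/2; for n ≠ n', ∫_0^π sin(nx)sin(n'x) dx = ∫_0^π cos(nx)cos(n'x) dx = 0; and by product-to-sum, ∫_0^π sin(nx)cos(n'x) dx = ½∫_0^π [sin((n+n')x) + sin((n−n')x)] dx, which is 0 when n+n' is even and 2n/(n²−n'²) when n+n' is odd (it need not vanish on (0, π)).
  u² squared terms: (-4)²·∫cos(3x)² dx = 16·π/2 = 8*π;  (-3)²·∫sin(5x)² dx = 9·π/2 = 9*π/2.
  u² cross terms: 2·(-4)·(-3)·∫cos(3x)·sin(5x) dx = 24·(0) = 0.
  So ∫_0^π u² dx = 8*π + 9*π/2 + 0 = 25*π/2.
  (u')² squared terms: (-15)²·∫cos(5x)² dx = 225·π/2 = 225*π/2;  (12)²·∫sin(3x)² dx = 144·π/2 = 72*π.
  (u')² cross terms: 2·(-15)·(12)·∫cos(5x)·sin(3x) dx = -360·(0) = 0.
  So ∫_0^π (u')² dx = 225*π/2 + 72*π + 0 = 369*π/2.
||u||_{H^1}^2 = (25*π/2) + (369*π/2) = 197*π.


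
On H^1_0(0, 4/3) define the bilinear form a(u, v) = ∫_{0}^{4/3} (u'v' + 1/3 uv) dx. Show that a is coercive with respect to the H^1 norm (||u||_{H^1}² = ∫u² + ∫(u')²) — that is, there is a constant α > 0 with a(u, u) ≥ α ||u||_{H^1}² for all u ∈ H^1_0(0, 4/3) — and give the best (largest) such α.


α = (16 + 27*π^2)/(3*(16 + 9*π^2))

Coercivity of a(·,·) on H^1_0(0, 4/3) means a(u, u) ≥ α ||u||_{H^1}² for every u ∈ H^1_0.
The interval has length L = 4/3, and Poincaré/coercivity depend only on L. Here a(u, u) = ∫(u')² + (1/3)·∫u².
Here 0 < c = 1/3 < 1. The condition a(u,u) ≥ α||u||_{H^1}² reads (1−α)∫(u')² ≥ (α−c)∫u². Any admissible α is ≤ 1 (rapidly oscillating u have ∫u²/∫(u')² → 0), and α = 1 would force 0 ≥ (1−c)∫u², impossible since c < 1; so 1−α > 0. By the sharp Poincaré inequality on H^1_0 of an interval of length L, ∫(u')² ≥ (π/L)²∫u² with equality for the first sine mode sin(π(x−x₀)/L) (x₀ the left endpoint), so the inequality holds for all u iff (1−α)(π/L)² ≥ α − c, i.e. α ≤ ((π/L)² + c)/((π/L)² + 1) = (1 + c(L/π)²)/(1 + (L/π)²). With (π/L)² = 9*π^2/16 and c = 1/3, the largest admissible constant is α = ((π/L)² + c)/((π/L)² + 1).
Simplifying, α = (16 + 27*π^2)/(3*(16 + 9*π^2)).


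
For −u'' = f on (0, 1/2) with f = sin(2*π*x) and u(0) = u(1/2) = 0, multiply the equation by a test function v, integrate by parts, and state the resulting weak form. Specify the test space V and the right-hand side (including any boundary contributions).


V = H^1_0(0, 1/2) (so v(0) = v(1/2) = 0); weak form: ∫_0^1/2 u'v' dx = ∫_0^1/2 (sin(2*π*x)) v dx for all v ∈ V.

Multiply both sides by a test function v and integrate from 0 to 1/2:
  ∫_0^1/2 −u''(x) v(x) dx = ∫_0^1/2 f(x) v(x) dx.
Integrate the LHS by parts once:
  ∫_0^1/2 −u'' v dx = −[u'(x) v(x)]_0^1/2 + ∫_0^1/2 u'(x) v'(x) dx.
Thus ∫_0^1/2 u'(x) v'(x) dx = ∫_0^1/2 f(x) v(x) dx + [u'(x) v(x)]_0^1/2.
Choose V so that boundary terms are either known or forced to vanish.
u is Dirichlet: u(0) = u(1/2) = 0. Let V = H^1_0(0, 1/2); then v(0) = v(1/2) = 0, and [u' v]_0^1/2 = 0.
Weak formulation: find u (satisfying any essential BC) such that ∫_0^1/2 u'(x) v'(x) dx = ∫_0^1/2 f v dx for all v ∈ V.
Substituting f(x) = sin(2*π*x), the right-hand side is ∫_0^1/2 (sin(2*π*x)) v dx.


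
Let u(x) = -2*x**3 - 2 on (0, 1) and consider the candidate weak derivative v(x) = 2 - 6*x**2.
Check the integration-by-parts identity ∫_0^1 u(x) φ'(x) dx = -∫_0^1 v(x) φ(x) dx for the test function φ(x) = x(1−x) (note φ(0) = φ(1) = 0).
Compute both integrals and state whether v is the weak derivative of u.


LHS = 3/10, RHS = -1/30. No, v is not the weak derivative of u.

u(x) = -2*x**3 - 2, classical derivative u'(x) = -6*x**2.
φ(x) = x(1−x), so φ'(x) = 1 - 2*x.
Note φ(0) = φ(1) = 0, so the boundary term u·φ vanishes.
LHS = ∫_0^1 u(x) φ'(x) dx = ∫_0^1 (4*x^4 - 2*x^3 + 4*x - 2) dx. Term by term:
  ∫_0^1 4*x^4 dx = 4/5;  ∫_0^1 -2*x^3 dx = -1/2;  ∫_0^1 4*x dx = 2;
  ∫_0^1 -2 dx = -2.
Sum: 4/5 − 1/2 + 2 − 2 = 3/10.
So LHS = 3/10.
∫_0^1 v(x) φ(x) dx = ∫_0^1 (6*x^4 - 6*x^3 - 2*x^2 + 2*x) dx. Term by term:
  ∫_0^1 6*x^4 dx = 6/5;  ∫_0^1 -6*x^3 dx = -3/2;  ∫_0^1 -2*x^2 dx = -2/3;
  ∫_0^1 2*x dx = 1.
Sum: 6/5 − 3/2 − 2/3 + 1 = 1/30.
So RHS = -∫_0^1 v(x) φ(x) dx = -1/30.
LHS − RHS = 1/3 ≠ 0, so the identity fails.
(For a valid weak derivative the identity must hold for EVERY test function, in particular this one. The failure shows v is NOT the weak derivative of u.)
Correct weak derivative would be u'(x) = -6*x**2.


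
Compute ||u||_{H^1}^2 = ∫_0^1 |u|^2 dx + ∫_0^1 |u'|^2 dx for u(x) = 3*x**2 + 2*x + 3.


||u||_{H^1}^2 = 827/15

The H^1 norm (squared) on an interval (0, L) is
  ||u||_{H^1}^2 = ∫_0^L u(x)^2 dx + ∫_0^L u'(x)^2 dx.
Compute u'(x) = 6*x + 2.
Then u(x)^2 = 9*x**4 + 12*x**3 + 22*x**2 + 12*x + 9 and u'(x)^2 = 36*x**2 + 24*x + 4.
Integrate each monomial from 0 to 1 using ∫_0^1 c·x^n dx = c·1^(n+1)/(n+1):
  ∫_0^1 u(x)^2 dx = ∫_0^1 (9*x^4 + 12*x^3 + 22*x^2 + 12*x + 9) dx. Term by term:
    ∫_0^1 9*x^4 dx = 9/5;  ∫_0^1 12*x^3 dx = 3;  ∫_0^1 22*x^2 dx = 22/3;
    ∫_0^1 12*x dx = 6;  ∫_0^1 9 dx = 9.
  Sum: 9/5 + 3 + 22/3 + 6 + 9 = 407/15.
  ∫_0^1 u'(x)^2 dx = ∫_0^1 (36*x^2 + 24*x + 4) dx. Term by term:
    ∫_0^1 36*x^2 dx = 12;  ∫_0^1 24*x dx = 12;  ∫_0^1 4 dx = 4.
  Sum: 12 + 12 + 4 = 28.
Adding: ||u||_{H^1}^2 = 407/15 + 28 = 827/15.


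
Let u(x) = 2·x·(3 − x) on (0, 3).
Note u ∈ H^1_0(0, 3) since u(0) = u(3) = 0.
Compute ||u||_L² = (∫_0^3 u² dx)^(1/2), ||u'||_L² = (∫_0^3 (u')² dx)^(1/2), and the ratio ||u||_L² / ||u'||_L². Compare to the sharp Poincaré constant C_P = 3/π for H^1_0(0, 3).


||u||_L² / ||u'||_L² = 3*sqrt(10)/10 < C_P = 3/π.

u(x) = 2·x·(3 − x), so u'(x) = 6 - 4*x.
u(x) = 2·x·(3 − x) vanishes at x = 0 and x = 3, so u ∈ H^1_0(0, 3). Differentiate via the product rule and integrate the resulting polynomials term by term.
  ∫_0^3 u² dx = ∫_0^3 (4*x^4 - 24*x^3 + 36*x^2) dx. Term by term:
    ∫_0^3 4*x^4 dx = 972/5;  ∫_0^3 -24*x^3 dx = -486;  ∫_0^3 36*x^2 dx = 324.
  Sum: 972/5 − 486 + 324 = 162/5.
  ∫_0^3 (u')² dx = ∫_0^3 (16*x^2 - 48*x + 36) dx. Term by term:
    ∫_0^3 16*x^2 dx = 144;  ∫_0^3 -48*x dx = -216;  ∫_0^3 36 dx = 108.
  Sum: 144 − 216 + 108 = 36.
∫_0^3 u² dx = 162/5, so ||u||_L² = 9*sqrt(10)/5.
∫_0^3 (u')² dx = 36, so ||u'||_L² = 6.
Ratio ||u||_L² / ||u'||_L² = 3*sqrt(10)/10.
Sharp Poincaré constant on H^1_0(0, 3) is C_P = L/π = 3/π, achieved by sin(π/3·x).
A polynomial bump cannot attain the sharp Poincaré constant (only the first sine eigenfunction does), so the ratio is strictly less than C_P, consistent with ||u||_L² ≤ C_P ||u'||_L².


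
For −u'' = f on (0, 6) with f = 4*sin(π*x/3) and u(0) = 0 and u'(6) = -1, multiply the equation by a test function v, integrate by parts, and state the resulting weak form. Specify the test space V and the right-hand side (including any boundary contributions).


V = {v ∈ H^1(0, 6) : v(0) = 0} (test functions vanish at x = 0 where u is specified); weak form: ∫_0^6 u'v' dx = ∫_0^6 (4*sin(π*x/3)) v dx − v(6) for all v ∈ V.

Multiply both sides by a test function v and integrate from 0 to 6:
  ∫_0^6 −u''(x) v(x) dx = ∫_0^6 f(x) v(x) dx.
Integrate the LHS by parts once:
  ∫_0^6 −u'' v dx = −[u'(x) v(x)]_0^6 + ∫_0^6 u'(x) v'(x) dx.
Thus ∫_0^6 u'(x) v'(x) dx = ∫_0^6 f(x) v(x) dx + [u'(x) v(x)]_0^6.
Choose V so that boundary terms are either known or forced to vanish.
Mixed BC: u(0) = 0 (Dirichlet) and u'(6) = -1 (Neumann). Define V = {v ∈ H^1(0, 6) : v(0) = 0}. Then [u' v]_0^6 = u'(6)·v(6) − u'(0)·0 = − v(6).
Weak formulation: find u (satisfying any essential BC) such that ∫_0^6 u'(x) v'(x) dx = ∫_0^6 f v dx − v(6) for all v ∈ V (Dirichlet at 0 absorbed into V; Neumann datum at x = 6 contributes the boundary term).
Substituting f(x) = 4*sin(π*x/3), the right-hand side is ∫_0^6 (4*sin(π*x/3)) v dx − v(6).


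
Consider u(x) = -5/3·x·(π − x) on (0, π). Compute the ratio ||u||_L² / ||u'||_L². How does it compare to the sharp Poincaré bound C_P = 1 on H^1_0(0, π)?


||u||_L² / ||u'||_L² = sqrt(10)*π/10 < C_P = 1.

u(x) = -5/3·x·(π − x), so u'(x) = 10*x/3 - 5*π/3.
u(x) = -5/3·x·(π − x) vanishes at x = 0 and x = π, so u ∈ H^1_0(0, π). Differentiate via the product rule and integrate the resulting polynomials term by term.
  ∫_0^π u² dx = ∫_0^π (25*x^4/9 - 50*π*x^3/9 + 25*π^2*x^2/9) dx. Term by term:
    ∫_0^π 25*x^4/9 dx = 5*π^5/9;  ∫_0^π -50*π*x^3/9 dx = -25*π^5/18;  ∫_0^π 25*π^2*x^2/9 dx = 25*π^5/27.
  Sum: 5*π^5/9 − 25*π^5/18 + 25*π^5/27 = 5*π^5/54.
  ∫_0^π (u')² dx = ∫_0^π (100*x^2/9 - 100*π*x/9 + 25*π^2/9) dx. Term by term:
    ∫_0^π 100*x^2/9 dx = 100*π^3/27;  ∫_0^π -100*π*x/9 dx = -50*π^3/9;  ∫_0^π 25*π^2/9 dx = 25*π^3/9.
  Sum: 100*π^3/27 − 50*π^3/9 + 25*π^3/9 = 25*π^3/27.
∫_0^π u² dx = 5*π^5/54, so ||u||_L² = sqrt(30)*π^(5/2)/18.
∫_0^π (u')² dx = 25*π^3/27, so ||u'||_L² = 5*sqrt(3)*π^(3/2)/9.
Ratio ||u||_L² / ||u'||_L² = sqrt(10)*π/10.
Sharp Poincaré constant on H^1_0(0, π) is C_P = L/π = 1, achieved by sin(x).
A polynomial bump cannot attain the sharp Poincaré constant (only the first sine eigenfunction does), so the ratio is strictly less than C_P, consistent with ||u||_L² ≤ C_P ||u'||_L².


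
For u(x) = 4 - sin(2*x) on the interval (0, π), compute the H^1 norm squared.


||u||_{H^1(0,π)}^2 = 37*π/2

u'(x) = -2*cos(2*x).
Expand u² and (u')² and integrate term by term on (0, π), using: for integers n ≥ 1, ∫_0^π sin²(nx) dx = ∫_0^π cos²(nx) dx = π/2; for n ≠ n', ∫_0^π sin(nx)sin(n'x) dx = ∫_0^π cos(nx)cos(n'x) dx = 0; and by product-to-sum, ∫_0^π sin(nx)cos(n'x) dx = ½∫_0^π [sin((n+n')x) + sin((n−n')x)] dx, which is 0 when n+n' is even and 2n/(n²−n'²) when n+n' is odd (it need not vanish on (0, π)). For the constant mode: ∫_0^π 1 dx = π, ∫_0^π cos(nx) dx = 0, ∫_0^π sin(nx) dx = (1−(−1)^n)/n.
  u² squared terms: (4)²·∫1 dx = 16·π = 16*π;  (-1)²·∫sin(2x)² dx = 1·π/2 = π/2.
  u² cross terms: 2·(4)·(-1)·∫1·sin(2x) dx = -8·(0) = 0.
  So ∫_0^π u² dx = 16*π + π/2 + 0 = 33*π/2.
  (u')² squared terms: (-2)²·∫cos(2x)² dx = 4·π/2 = 2*π.
  So ∫_0^π (u')² dx = 2*π.
||u||_{H^1}^2 = (33*π/2) + (2*π) = 37*π/2.


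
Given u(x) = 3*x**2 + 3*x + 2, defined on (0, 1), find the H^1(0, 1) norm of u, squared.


||u||_{H^1}^2 = 623/10

The H^1 norm (squared) on an interval (0, L) is
  ||u||_{H^1}^2 = ∫_0^L u(x)^2 dx + ∫_0^L u'(x)^2 dx.
Compute u'(x) = 6*x + 3.
Then u(x)^2 = 9*x**4 + 18*x**3 + 21*x**2 + 12*x + 4 and u'(x)^2 = 36*x**2 + 36*x + 9.
Integrate each monomial from 0 to 1 using ∫_0^1 c·x^n dx = c·1^(n+1)/(n+1):
  ∫_0^1 u(x)^2 dx = ∫_0^1 (9*x^4 + 18*x^3 + 21*x^2 + 12*x + 4) dx. Term by term:
    ∫_0^1 9*x^4 dx = 9/5;  ∫_0^1 18*x^3 dx = 9/2;  ∫_0^1 21*x^2 dx = 7;
    ∫_0^1 12*x dx = 6;  ∫_0^1 4 dx = 4.
  Sum: 9/5 + 9/2 + 7 + 6 + 4 = 233/10.
  ∫_0^1 u'(x)^2 dx = ∫_0^1 (36*x^2 + 36*x + 9) dx. Term by term:
    ∫_0^1 36*x^2 dx = 12;  ∫_0^1 36*x dx = 18;  ∫_0^1 9 dx = 9.
  Sum: 12 + 18 + 9 = 39.
Adding: ||u||_{H^1}^2 = 233/10 + 39 = 623/10.


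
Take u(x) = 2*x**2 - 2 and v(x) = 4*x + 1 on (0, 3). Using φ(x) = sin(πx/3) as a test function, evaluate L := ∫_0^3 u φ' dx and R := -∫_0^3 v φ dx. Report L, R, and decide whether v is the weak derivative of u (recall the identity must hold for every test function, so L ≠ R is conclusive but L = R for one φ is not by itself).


LHS = -36/π, RHS = -42/π. No, v is not the weak derivative of u.

u(x) = 2*x**2 - 2, classical derivative u'(x) = 4*x.
φ(x) = sin(πx/3), so φ'(x) = π*cos(π*x/3)/3.
Note φ(0) = φ(3) = 0, so the boundary term u·φ vanishes.
LHS = ∫_0^3 u(x) φ'(x) dx = ∫_0^3 (2*π*x^2*cos(π*x/3)/3 - 2*π*cos(π*x/3)/3) dx. Term by term:
  ∫_0^3 -2*π*cos(π*x/3)/3 dx = 0;  ∫_0^3 2*π*x^2*cos(π*x/3)/3 dx = -36/π.
Sum: 0 − 36/π = -36/π.
So LHS = -36/π.
∫_0^3 v(x) φ(x) dx = ∫_0^3 (4*x*sin(π*x/3) + sin(π*x/3)) dx. Term by term:
  ∫_0^3 4*x*sin(π*x/3) dx = 36/π;  ∫_0^3 sin(π*x/3) dx = 6/π.
Sum: 36/π + 6/π = 42/π.
So RHS = -∫_0^3 v(x) φ(x) dx = -42/π.
LHS − RHS = 6/π ≠ 0, so the identity fails.
(For a valid weak derivative the identity must hold for EVERY test function, in particular this one. The failure shows v is NOT the weak derivative of u.)
Correct weak derivative would be u'(x) = 4*x.


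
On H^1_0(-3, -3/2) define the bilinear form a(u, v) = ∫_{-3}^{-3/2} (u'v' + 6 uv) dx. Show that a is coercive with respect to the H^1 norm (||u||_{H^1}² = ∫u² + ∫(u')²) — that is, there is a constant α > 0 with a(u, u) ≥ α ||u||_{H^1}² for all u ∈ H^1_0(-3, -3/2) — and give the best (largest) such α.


α = 1

Coercivity of a(·,·) on H^1_0(-3, -3/2) means a(u, u) ≥ α ||u||_{H^1}² for every u ∈ H^1_0.
The interval has length L = 3/2, and Poincaré/coercivity depend only on L. Here a(u, u) = ∫(u')² + (6)·∫u².
Here c = 6 ≥ 1, so a(u,u) = ∫(u')² + c∫u² ≥ ∫(u')² + ∫u² = ||u||_{H^1}², i.e. α = 1 works. No larger α is possible: a(u,u) ≥ α||u||_{H^1}² means (1−α)∫(u')² ≥ (α−c)∫u², and for the modes u_n = sin(nπ(x−x₀)/L) (x₀ the left endpoint) one has ∫u_n²/∫(u_n')² = (L/(nπ))² → 0, so a(u_n,u_n)/||u_n||_{H^1}² → 1. Hence the optimal constant is α = 1.
Therefore α = 1.


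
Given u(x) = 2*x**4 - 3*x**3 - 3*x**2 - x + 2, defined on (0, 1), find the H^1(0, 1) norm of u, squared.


||u||_{H^1}^2 = 10214/315

The H^1 norm (squared) on an interval (0, L) is
  ||u||_{H^1}^2 = ∫_0^L u(x)^2 dx + ∫_0^L u'(x)^2 dx.
Compute u'(x) = 8*x**3 - 9*x**2 - 6*x - 1.
Then u(x)^2 = 4*x**8 - 12*x**7 - 3*x**6 + 14*x**5 + 23*x**4 - 6*x**3 - 11*x**2 - 4*x + 4 and u'(x)^2 = 64*x**6 - 144*x**5 - 15*x**4 + 92*x**3 + 54*x**2 + 12*x + 1.
Integrate each monomial from 0 to 1 using ∫_0^1 c·x^n dx = c·1^(n+1)/(n+1):
  ∫_0^1 u(x)^2 dx = ∫_0^1 (4*x^8 - 12*x^7 - 3*x^6 + 14*x^5 + 23*x^4 - 6*x^3 - 11*x^2 - 4*x + 4) dx. Term by term:
    ∫_0^1 4*x^8 dx = 4/9;  ∫_0^1 -12*x^7 dx = -3/2;  ∫_0^1 -3*x^6 dx = -3/7;
    ∫_0^1 14*x^5 dx = 7/3;  ∫_0^1 23*x^4 dx = 23/5;  ∫_0^1 -6*x^3 dx = -3/2;
    ∫_0^1 -11*x^2 dx = -11/3;  ∫_0^1 -4*x dx = -2;  ∫_0^1 4 dx = 4.
  Sum: 4/9 − 3/2 − 3/7 + 7/3 + 23/5 − 3/2 − 11/3 − 2 + 4 = 719/315.
  ∫_0^1 u'(x)^2 dx = ∫_0^1 (64*x^6 - 144*x^5 - 15*x^4 + 92*x^3 + 54*x^2 + 12*x + 1) dx. Term by term:
    ∫_0^1 64*x^6 dx = 64/7;  ∫_0^1 -144*x^5 dx = -24;  ∫_0^1 -15*x^4 dx = -3;
    ∫_0^1 92*x^3 dx = 23;  ∫_0^1 54*x^2 dx = 18;  ∫_0^1 12*x dx = 6;
    ∫_0^1 1 dx = 1.
  Sum: 64/7 − 24 − 3 + 23 + 18 + 6 + 1 = 211/7.
Adding: ||u||_{H^1}^2 = 719/315 + 211/7 = 10214/315.


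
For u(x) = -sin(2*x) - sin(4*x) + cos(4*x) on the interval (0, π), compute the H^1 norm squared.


||u||_{H^1(0,π)}^2 = 39*π/2

u'(x) = -4*sin(4*x) - 2*cos(2*x) - 4*cos(4*x).
Expand u² and (u')² and integrate term by term on (0, π), using: for integers n ≥ 1, ∫_0^π sin²(nx) dx = ∫_0^π cos²(nx) dx = π/2; for n ≠ n', ∫_0^π sin(nx)sin(n'x) dx = ∫_0^π cos(nx)cos(n'x) dx = 0; and by product-to-sum, ∫_0^π sin(nx)cos(n'x) dx = ½∫_0^π [sin((n+n')x) + sin((n−n')x)] dx, which is 0 when n+n' is even and 2n/(n²−n'²) when n+n' is odd (it need not vanish on (0, π)).
  u² squared terms: (-1)²·∫sin(2x)² dx = 1·π/2 = π/2;  (-1)²·∫sin(4x)² dx = 1·π/2 = π/2;  (1)²·∫cos(4x)² dx = 1·π/2 = π/2.
  u² cross terms: 2·(-1)·(-1)·∫sin(2x)·sin(4x) dx = 2·(0) = 0;  2·(-1)·(1)·∫sin(2x)·cos(4x) dx = -2·(0) = 0;  2·(-1)·(1)·∫sin(4x)·cos(4x) dx = -2·(0) = 0.
  So ∫_0^π u² dx = π/2 + π/2 + π/2 + 0 + 0 + 0 = 3*π/2.
  (u')² squared terms: (-4)²·∫cos(4x)² dx = 16·π/2 = 8*π;  (-4)²·∫sin(4x)² dx = 16·π/2 = 8*π;  (-2)²·∫cos(2x)² dx = 4·π/2 = 2*π.
  (u')² cross terms: 2·(-4)·(-4)·∫cos(4x)·sin(4x) dx = 32·(0) = 0;  2·(-4)·(-2)·∫cos(4x)·cos(2x) dx = 16·(0) = 0;  2·(-4)·(-2)·∫sin(4x)·cos(2x) dx = 16·(0) = 0.
  So ∫_0^π (u')² dx = 8*π + 8*π + 2*π + 0 + 0 + 0 = 18*π.
||u||_{H^1}^2 = (3*π/2) + (18*π) = 39*π/2.


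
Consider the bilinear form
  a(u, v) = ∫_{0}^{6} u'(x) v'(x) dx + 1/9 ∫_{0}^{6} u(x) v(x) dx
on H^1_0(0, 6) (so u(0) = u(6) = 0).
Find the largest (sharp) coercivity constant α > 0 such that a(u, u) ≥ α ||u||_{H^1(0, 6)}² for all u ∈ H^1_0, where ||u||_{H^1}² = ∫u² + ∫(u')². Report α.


α = (4 + π^2)/(π^2 + 36)

Coercivity of a(·,·) on H^1_0(0, 6) means a(u, u) ≥ α ||u||_{H^1}² for every u ∈ H^1_0.
The interval has length L = 6, and Poincaré/coercivity depend only on L. Here a(u, u) = ∫(u')² + (1/9)·∫u².
Here 0 < c = 1/9 < 1. The condition a(u,u) ≥ α||u||_{H^1}² reads (1−α)∫(u')² ≥ (α−c)∫u². Any admissible α is ≤ 1 (rapidly oscillating u have ∫u²/∫(u')² → 0), and α = 1 would force 0 ≥ (1−c)∫u², impossible since c < 1; so 1−α > 0. By the sharp Poincaré inequality on H^1_0 of an interval of length L, ∫(u')² ≥ (π/L)²∫u² with equality for the first sine mode sin(π(x−x₀)/L) (x₀ the left endpoint), so the inequality holds for all u iff (1−α)(π/L)² ≥ α − c, i.e. α ≤ ((π/L)² + c)/((π/L)² + 1) = (1 + c(L/π)²)/(1 + (L/π)²). With (π/L)² = π^2/36 and c = 1/9, the largest admissible constant is α = ((π/L)² + c)/((π/L)² + 1).
Simplifying, α = (4 + π^2)/(π^2 + 36).


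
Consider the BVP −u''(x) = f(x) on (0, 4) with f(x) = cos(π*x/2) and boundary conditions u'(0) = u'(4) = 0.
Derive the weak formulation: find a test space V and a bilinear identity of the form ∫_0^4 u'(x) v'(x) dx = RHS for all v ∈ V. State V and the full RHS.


V = H^1(0, 4) (no boundary constraint on v; u is determined up to an additive constant); weak form: ∫_0^4 u'v' dx = ∫_0^4 (cos(π*x/2)) v dx for all v ∈ V.

Multiply both sides by a test function v and integrate from 0 to 4:
  ∫_0^4 −u''(x) v(x) dx = ∫_0^4 f(x) v(x) dx.
Integrate the LHS by parts once:
  ∫_0^4 −u'' v dx = −[u'(x) v(x)]_0^4 + ∫_0^4 u'(x) v'(x) dx.
Thus ∫_0^4 u'(x) v'(x) dx = ∫_0^4 f(x) v(x) dx + [u'(x) v(x)]_0^4.
Choose V so that boundary terms are either known or forced to vanish.
u has homogeneous Neumann: u'(0) = u'(4) = 0. So [u' v]_0^4 = 0·v(4) − 0·v(0) = 0 for any v; take V = H^1(0, 4).
Weak formulation: find u (satisfying any essential BC) such that ∫_0^4 u'(x) v'(x) dx = ∫_0^4 f v dx for all v ∈ V (homogeneous Neumann, so boundary terms vanish).
Substituting f(x) = cos(π*x/2), the right-hand side is ∫_0^4 (cos(π*x/2)) v dx.
Compatibility check (pure Neumann): taking v ≡ 1 ∈ V gives 0 = ∫_0^4 f dx + (0) − (0), i.e. ∫_0^4 f dx must equal u'(0) − u'(4) = 0. Indeed ∫_0^4 (cos(π*x/2)) dx = 0, so the data are compatible. The solution is then unique only up to an additive constant (fix it e.g. by requiring ∫_0^4 u dx = 0).


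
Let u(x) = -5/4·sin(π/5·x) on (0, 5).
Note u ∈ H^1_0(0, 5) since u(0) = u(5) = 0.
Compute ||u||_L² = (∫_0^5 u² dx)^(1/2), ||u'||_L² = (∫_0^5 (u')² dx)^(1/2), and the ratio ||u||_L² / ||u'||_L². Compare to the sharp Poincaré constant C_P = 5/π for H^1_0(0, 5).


||u||_L² / ||u'||_L² = 5/π = C_P.

u(x) = -5/4·sin(π/5·x), so u'(x) = -π*cos(π*x/5)/4.
Writing u(x) = A·sin(kπx/L) with A = -5/4 and k = 1, use ∫_0^L sin²(kπx/L) dx = L/2 and ∫_0^L cos²(kπx/L) dx = L/2.
u² = 25/16·sin²(π/5·x) and (u')² = π^2/16·cos²(π/5·x), and each of sin², cos² integrates to L/2 = 5/2 over (0, 5).
∫_0^5 u² dx = 125/32, so ||u||_L² = 5*sqrt(10)/8.
∫_0^5 (u')² dx = 5*π^2/32, so ||u'||_L² = sqrt(10)*π/8.
Ratio ||u||_L² / ||u'||_L² = 5/π.
Sharp Poincaré constant on H^1_0(0, 5) is C_P = L/π = 5/π, achieved by sin(π/5·x).
This is the k = 1 eigenfunction (up to amplitude), so the ratio equals the sharp Poincaré constant exactly.


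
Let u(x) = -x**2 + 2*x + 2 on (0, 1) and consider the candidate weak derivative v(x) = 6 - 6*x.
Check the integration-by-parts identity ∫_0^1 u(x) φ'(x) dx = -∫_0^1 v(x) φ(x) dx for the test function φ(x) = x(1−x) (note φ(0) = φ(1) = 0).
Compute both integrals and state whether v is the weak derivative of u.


LHS = -1/6, RHS = -1/2. No, v is not the weak derivative of u.

u(x) = -x**2 + 2*x + 2, classical derivative u'(x) = 2 - 2*x.
φ(x) = x(1−x), so φ'(x) = 1 - 2*x.
Note φ(0) = φ(1) = 0, so the boundary term u·φ vanishes.
LHS = ∫_0^1 u(x) φ'(x) dx = ∫_0^1 (2*x^3 - 5*x^2 - 2*x + 2) dx. Term by term:
  ∫_0^1 2*x^3 dx = 1/2;  ∫_0^1 -5*x^2 dx = -5/3;  ∫_0^1 -2*x dx = -1;
  ∫_0^1 2 dx = 2.
Sum: 1/2 − 5/3 − 1 + 2 = -1/6.
So LHS = -1/6.
∫_0^1 v(x) φ(x) dx = ∫_0^1 (6*x^3 - 12*x^2 + 6*x) dx. Term by term:
  ∫_0^1 6*x^3 dx = 3/2;  ∫_0^1 -12*x^2 dx = -4;  ∫_0^1 6*x dx = 3.
Sum: 3/2 − 4 + 3 = 1/2.
So RHS = -∫_0^1 v(x) φ(x) dx = -1/2.
LHS − RHS = 1/3 ≠ 0, so the identity fails.
(For a valid weak derivative the identity must hold for EVERY test function, in particular this one. The failure shows v is NOT the weak derivative of u.)
Correct weak derivative would be u'(x) = 2 - 2*x.


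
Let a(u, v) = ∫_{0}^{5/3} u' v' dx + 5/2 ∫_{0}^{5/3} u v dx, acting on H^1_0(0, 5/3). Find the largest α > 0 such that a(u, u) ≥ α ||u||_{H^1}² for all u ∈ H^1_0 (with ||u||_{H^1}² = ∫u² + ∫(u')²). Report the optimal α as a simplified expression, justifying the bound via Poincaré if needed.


α = 1

Coercivity of a(·,·) on H^1_0(0, 5/3) means a(u, u) ≥ α ||u||_{H^1}² for every u ∈ H^1_0.
The interval has length L = 5/3, and Poincaré/coercivity depend only on L. Here a(u, u) = ∫(u')² + (5/2)·∫u².
Here c = 5/2 ≥ 1, so a(u,u) = ∫(u')² + c∫u² ≥ ∫(u')² + ∫u² = ||u||_{H^1}², i.e. α = 1 works. No larger α is possible: a(u,u) ≥ α||u||_{H^1}² means (1−α)∫(u')² ≥ (α−c)∫u², and for the modes u_n = sin(nπ(x−x₀)/L) (x₀ the left endpoint) one has ∫u_n²/∫(u_n')² = (L/(nπ))² → 0, so a(u_n,u_n)/||u_n||_{H^1}² → 1. Hence the optimal constant is α = 1.
Therefore α = 1.


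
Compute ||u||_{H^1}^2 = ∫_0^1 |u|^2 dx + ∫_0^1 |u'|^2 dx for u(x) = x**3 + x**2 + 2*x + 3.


||u||_{H^1}^2 = 2831/70

The H^1 norm (squared) on an interval (0, L) is
  ||u||_{H^1}^2 = ∫_0^L u(x)^2 dx + ∫_0^L u'(x)^2 dx.
Compute u'(x) = 3*x**2 + 2*x + 2.
Then u(x)^2 = x**6 + 2*x**5 + 5*x**4 + 10*x**3 + 10*x**2 + 12*x + 9 and u'(x)^2 = 9*x**4 + 12*x**3 + 16*x**2 + 8*x + 4.
Integrate each monomial from 0 to 1 using ∫_0^1 c·x^n dx = c·1^(n+1)/(n+1):
  ∫_0^1 u(x)^2 dx = ∫_0^1 (x^6 + 2*x^5 + 5*x^4 + 10*x^3 + 10*x^2 + 12*x + 9) dx. Term by term:
    ∫_0^1 x^6 dx = 1/7;  ∫_0^1 2*x^5 dx = 1/3;  ∫_0^1 5*x^4 dx = 1;
    ∫_0^1 10*x^3 dx = 5/2;  ∫_0^1 10*x^2 dx = 10/3;  ∫_0^1 12*x dx = 6;
    ∫_0^1 9 dx = 9.
  Sum: 1/7 + 1/3 + 1 + 5/2 + 10/3 + 6 + 9 = 937/42.
  ∫_0^1 u'(x)^2 dx = ∫_0^1 (9*x^4 + 12*x^3 + 16*x^2 + 8*x + 4) dx. Term by term:
    ∫_0^1 9*x^4 dx = 9/5;  ∫_0^1 12*x^3 dx = 3;  ∫_0^1 16*x^2 dx = 16/3;
    ∫_0^1 8*x dx = 4;  ∫_0^1 4 dx = 4.
  Sum: 9/5 + 3 + 16/3 + 4 + 4 = 272/15.
Adding: ||u||_{H^1}^2 = 937/42 + 272/15 = 2831/70.


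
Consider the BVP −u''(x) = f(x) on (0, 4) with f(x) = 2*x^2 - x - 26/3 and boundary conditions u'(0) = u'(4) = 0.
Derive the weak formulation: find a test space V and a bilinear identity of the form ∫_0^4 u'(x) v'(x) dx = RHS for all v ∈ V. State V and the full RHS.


V = H^1(0, 4) (no boundary constraint on v; u is determined up to an additive constant); weak form: ∫_0^4 u'v' dx = ∫_0^4 (2*x^2 - x - 26/3) v dx for all v ∈ V.

Multiply both sides by a test function v and integrate from 0 to 4:
  ∫_0^4 −u''(x) v(x) dx = ∫_0^4 f(x) v(x) dx.
Integrate the LHS by parts once:
  ∫_0^4 −u'' v dx = −[u'(x) v(x)]_0^4 + ∫_0^4 u'(x) v'(x) dx.
Thus ∫_0^4 u'(x) v'(x) dx = ∫_0^4 f(x) v(x) dx + [u'(x) v(x)]_0^4.
Choose V so that boundary terms are either known or forced to vanish.
u has homogeneous Neumann: u'(0) = u'(4) = 0. So [u' v]_0^4 = 0·v(4) − 0·v(0) = 0 for any v; take V = H^1(0, 4).
Weak formulation: find u (satisfying any essential BC) such that ∫_0^4 u'(x) v'(x) dx = ∫_0^4 f v dx for all v ∈ V (homogeneous Neumann, so boundary terms vanish).
Substituting f(x) = 2*x^2 - x - 26/3, the right-hand side is ∫_0^4 (2*x^2 - x - 26/3) v dx.
Compatibility check (pure Neumann): taking v ≡ 1 ∈ V gives 0 = ∫_0^4 f dx + (0) − (0), i.e. ∫_0^4 f dx must equal u'(0) − u'(4) = 0. Indeed ∫_0^4 (2*x^2 - x - 26/3) dx = 0, so the data are compatible. The solution is then unique only up to an additive constant (fix it e.g. by requiring ∫_0^4 u dx = 0).


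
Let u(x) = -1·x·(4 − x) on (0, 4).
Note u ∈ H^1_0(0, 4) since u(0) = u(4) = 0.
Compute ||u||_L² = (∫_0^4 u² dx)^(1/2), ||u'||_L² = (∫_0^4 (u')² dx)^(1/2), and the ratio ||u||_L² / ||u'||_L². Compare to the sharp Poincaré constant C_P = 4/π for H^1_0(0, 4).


||u||_L² / ||u'||_L² = 2*sqrt(10)/5 < C_P = 4/π.

u(x) = -1·x·(4 − x), so u'(x) = 2*x - 4.
u(x) = -1·x·(4 − x) vanishes at x = 0 and x = 4, so u ∈ H^1_0(0, 4). Differentiate via the product rule and integrate the resulting polynomials term by term.
  ∫_0^4 u² dx = ∫_0^4 (x^4 - 8*x^3 + 16*x^2) dx. Term by term:
    ∫_0^4 x^4 dx = 1024/5;  ∫_0^4 -8*x^3 dx = -512;  ∫_0^4 16*x^2 dx = 1024/3.
  Sum: 1024/5 − 512 + 1024/3 = 512/15.
  ∫_0^4 (u')² dx = ∫_0^4 (4*x^2 - 16*x + 16) dx. Term by term:
    ∫_0^4 4*x^2 dx = 256/3;  ∫_0^4 -16*x dx = -128;  ∫_0^4 16 dx = 64.
  Sum: 256/3 − 128 + 64 = 64/3.
∫_0^4 u² dx = 512/15, so ||u||_L² = 16*sqrt(30)/15.
∫_0^4 (u')² dx = 64/3, so ||u'||_L² = 8*sqrt(3)/3.
Ratio ||u||_L² / ||u'||_L² = 2*sqrt(10)/5.
Sharp Poincaré constant on H^1_0(0, 4) is C_P = L/π = 4/π, achieved by sin(π/4·x).
A polynomial bump cannot attain the sharp Poincaré constant (only the first sine eigenfunction does), so the ratio is strictly less than C_P, consistent with ||u||_L² ≤ C_P ||u'||_L².


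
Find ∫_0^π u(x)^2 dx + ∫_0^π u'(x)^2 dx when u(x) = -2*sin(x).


||u||_{H^1(0,π)}^2 = 4*π

u'(x) = -2*cos(x).
Expand u² and (u')² and integrate term by term on (0, π), using: for integers n ≥ 1, ∫_0^π sin²(nx) dx = ∫_0^π cos²(nx) dx = π/2; for n ≠ n', ∫_0^π sin(nx)sin(n'x) dx = ∫_0^π cos(nx)cos(n'x) dx = 0; and by product-to-sum, ∫_0^π sin(nx)cos(n'x) dx = ½∫_0^π [sin((n+n')x) + sin((n−n')x)] dx, which is 0 when n+n' is even and 2n/(n²−n'²) when n+n' is odd (it need not vanish on (0, π)).
  u² squared terms: (-2)²·∫sin(x)² dx = 4·π/2 = 2*π.
  So ∫_0^π u² dx = 2*π.
  (u')² squared terms: (-2)²·∫cos(x)² dx = 4·π/2 = 2*π.
  So ∫_0^π (u')² dx = 2*π.
||u||_{H^1}^2 = (2*π) + (2*π) = 4*π.


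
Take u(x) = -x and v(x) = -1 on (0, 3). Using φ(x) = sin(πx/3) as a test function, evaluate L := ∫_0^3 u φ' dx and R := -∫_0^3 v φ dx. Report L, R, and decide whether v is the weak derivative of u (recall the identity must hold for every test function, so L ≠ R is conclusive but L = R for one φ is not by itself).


LHS = 6/π, RHS = 6/π. Yes, v = u' weakly.

u(x) = -x, classical derivative u'(x) = -1.
φ(x) = sin(πx/3), so φ'(x) = π*cos(π*x/3)/3.
Note φ(0) = φ(3) = 0, so the boundary term u·φ vanishes.
LHS = ∫_0^3 u(x) φ'(x) dx = ∫_0^3 (-π*x*cos(π*x/3)/3) dx. Term by term:
  ∫_0^3 -π*x*cos(π*x/3)/3 dx = 6/π.
So LHS = 6/π.
∫_0^3 v(x) φ(x) dx = ∫_0^3 (-sin(π*x/3)) dx. Term by term:
  ∫_0^3 -sin(π*x/3) dx = -6/π.
So RHS = -∫_0^3 v(x) φ(x) dx = 6/π.
LHS = RHS, so the identity holds for this test φ.
Moreover u is smooth here and v(x) = u'(x) = -1 pointwise, so the identity holds for every test function. Hence v is the weak derivative of u.


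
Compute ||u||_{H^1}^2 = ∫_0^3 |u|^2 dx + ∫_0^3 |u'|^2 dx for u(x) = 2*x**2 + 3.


||u||_{H^1}^2 = 2367/5

The H^1 norm (squared) on an interval (0, L) is
  ||u||_{H^1}^2 = ∫_0^L u(x)^2 dx + ∫_0^L u'(x)^2 dx.
Compute u'(x) = 4*x.
Then u(x)^2 = 4*x**4 + 12*x**2 + 9 and u'(x)^2 = 16*x**2.
Integrate each monomial from 0 to 3 using ∫_0^3 c·x^n dx = c·3^(n+1)/(n+1):
  ∫_0^3 u(x)^2 dx = ∫_0^3 (4*x^4 + 12*x^2 + 9) dx. Term by term:
    ∫_0^3 4*x^4 dx = 972/5;  ∫_0^3 12*x^2 dx = 108;  ∫_0^3 9 dx = 27.
  Sum: 972/5 + 108 + 27 = 1647/5.
  ∫_0^3 u'(x)^2 dx = ∫_0^3 (16*x^2) dx. Term by term:
    ∫_0^3 16*x^2 dx = 144.
Adding: ||u||_{H^1}^2 = 1647/5 + 144 = 2367/5.


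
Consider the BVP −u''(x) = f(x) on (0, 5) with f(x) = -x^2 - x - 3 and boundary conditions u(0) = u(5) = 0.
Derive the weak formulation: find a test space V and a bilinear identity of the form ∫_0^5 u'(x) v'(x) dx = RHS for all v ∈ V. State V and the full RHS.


V = H^1_0(0, 5) (so v(0) = v(5) = 0); weak form: ∫_0^5 u'v' dx = ∫_0^5 (-x^2 - x - 3) v dx for all v ∈ V.

Multiply both sides by a test function v and integrate from 0 to 5:
  ∫_0^5 −u''(x) v(x) dx = ∫_0^5 f(x) v(x) dx.
Integrate the LHS by parts once:
  ∫_0^5 −u'' v dx = −[u'(x) v(x)]_0^5 + ∫_0^5 u'(x) v'(x) dx.
Thus ∫_0^5 u'(x) v'(x) dx = ∫_0^5 f(x) v(x) dx + [u'(x) v(x)]_0^5.
Choose V so that boundary terms are either known or forced to vanish.
u is Dirichlet: u(0) = u(5) = 0. Let V = H^1_0(0, 5); then v(0) = v(5) = 0, and [u' v]_0^5 = 0.
Weak formulation: find u (satisfying any essential BC) such that ∫_0^5 u'(x) v'(x) dx = ∫_0^5 f v dx for all v ∈ V.
Substituting f(x) = -x^2 - x - 3, the right-hand side is ∫_0^5 (-x^2 - x - 3) v dx.


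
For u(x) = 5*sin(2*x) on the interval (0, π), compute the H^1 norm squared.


||u||_{H^1(0,π)}^2 = 125*π/2

u'(x) = 10*cos(2*x).
Expand u² and (u')² and integrate term by term on (0, π), using: for integers n ≥ 1, ∫_0^π sin²(nx) dx = ∫_0^π cos²(nx) dx = π/2; for n ≠ n', ∫_0^π sin(nx)sin(n'x) dx = ∫_0^π cos(nx)cos(n'x) dx = 0; and by product-to-sum, ∫_0^π sin(nx)cos(n'x) dx = ½∫_0^π [sin((n+n')x) + sin((n−n')x)] dx, which is 0 when n+n' is even and 2n/(n²−n'²) when n+n' is odd (it need not vanish on (0, π)).
  u² squared terms: (5)²·∫sin(2x)² dx = 25·π/2 = 25*π/2.
  So ∫_0^π u² dx = 25*π/2.
  (u')² squared terms: (10)²·∫cos(2x)² dx = 100·π/2 = 50*π.
  So ∫_0^π (u')² dx = 50*π.
||u||_{H^1}^2 = (25*π/2) + (50*π) = 125*π/2.


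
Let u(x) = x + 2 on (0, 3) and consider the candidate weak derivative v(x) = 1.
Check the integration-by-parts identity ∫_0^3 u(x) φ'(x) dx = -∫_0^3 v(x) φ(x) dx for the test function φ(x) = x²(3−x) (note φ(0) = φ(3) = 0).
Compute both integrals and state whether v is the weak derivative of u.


LHS = -27/4, RHS = -27/4. Yes, v = u' weakly.

u(x) = x + 2, classical derivative u'(x) = 1.
φ(x) = x²(3−x), so φ'(x) = 3*x*(2 - x).
Note φ(0) = φ(3) = 0, so the boundary term u·φ vanishes.
LHS = ∫_0^3 u(x) φ'(x) dx = ∫_0^3 (-3*x^3 + 12*x) dx. Term by term:
  ∫_0^3 -3*x^3 dx = -243/4;  ∫_0^3 12*x dx = 54.
Sum: -243/4 + 54 = -27/4.
So LHS = -27/4.
∫_0^3 v(x) φ(x) dx = ∫_0^3 (-x^3 + 3*x^2) dx. Term by term:
  ∫_0^3 -x^3 dx = -81/4;  ∫_0^3 3*x^2 dx = 27.
Sum: -81/4 + 27 = 27/4.
So RHS = -∫_0^3 v(x) φ(x) dx = -27/4.
LHS = RHS, so the identity holds for this test φ.
Moreover u is smooth here and v(x) = u'(x) = 1 pointwise, so the identity holds for every test function. Hence v is the weak derivative of u.
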